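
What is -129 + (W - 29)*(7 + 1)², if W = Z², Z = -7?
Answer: 1151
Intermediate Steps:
W = 49 (W = (-7)² = 49)
-129 + (W - 29)*(7 + 1)² = -129 + (49 - 29)*(7 + 1)² = -129 + 20*8² = -129 + 20*64 = -129 + 1280 = 1151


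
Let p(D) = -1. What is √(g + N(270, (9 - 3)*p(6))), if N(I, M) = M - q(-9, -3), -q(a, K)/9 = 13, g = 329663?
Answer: √329774 ≈ 574.26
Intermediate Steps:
q(a, K) = -117 (q(a, K) = -9*13 = -117)
N(I, M) = 117 + M (N(I, M) = M - 1*(-117) = M + 117 = 117 + M)
√(g + N(270, (9 - 3)*p(6))) = √(329663 + (117 + (9 - 3)*(-1))) = √(329663 + (117 + 6*(-1))) = √(329663 + (117 - 6)) = √(329663 + 111) = √329774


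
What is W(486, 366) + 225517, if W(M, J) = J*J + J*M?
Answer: 537349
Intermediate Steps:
W(M, J) = J**2 + J*M
W(486, 366) + 225517 = 366*(366 + 486) + 225517 = 366*852 + 225517 = 311832 + 225517 = 537349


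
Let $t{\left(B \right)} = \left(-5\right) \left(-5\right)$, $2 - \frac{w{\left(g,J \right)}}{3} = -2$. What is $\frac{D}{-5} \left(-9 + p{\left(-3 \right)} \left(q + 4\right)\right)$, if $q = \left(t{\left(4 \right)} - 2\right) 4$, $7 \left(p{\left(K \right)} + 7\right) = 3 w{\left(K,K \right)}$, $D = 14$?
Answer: $\frac{2622}{5} \approx 524.4$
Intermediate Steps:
$w{\left(g,J \right)} = 12$ ($w{\left(g,J \right)} = 6 - -6 = 6 + 6 = 12$)
$t{\left(B \right)} = 25$
$p{\left(K \right)} = - \frac{13}{7}$ ($p{\left(K \right)} = -7 + \frac{3 \cdot 12}{7} = -7 + \frac{1}{7} \cdot 36 = -7 + \frac{36}{7} = - \frac{13}{7}$)
$q = 92$ ($q = \left(25 - 2\right) 4 = 23 \cdot 4 = 92$)
$\frac{D}{-5} \left(-9 + p{\left(-3 \right)} \left(q + 4\right)\right) = \frac{14}{-5} \left(-9 - \frac{13 \left(92 + 4\right)}{7}\right) = 14 \left(- \frac{1}{5}\right) \left(-9 - \frac{1248}{7}\right) = - \frac{14 \left(-9 - \frac{1248}{7}\right)}{5} = \left(- \frac{14}{5}\right) \left(- \frac{1311}{7}\right) = \frac{2622}{5}$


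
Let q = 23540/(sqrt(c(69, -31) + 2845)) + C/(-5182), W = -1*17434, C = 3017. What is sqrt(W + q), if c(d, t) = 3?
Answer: sqrt(-3708398316445110 + 7032363245930*sqrt(178))/461198 ≈ 130.36*I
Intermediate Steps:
W = -17434
q = -3017/5182 + 5885*sqrt(178)/178 (q = 23540/(sqrt(3 + 2845)) + 3017/(-5182) = 23540/(sqrt(2848)) + 3017*(-1/5182) = 23540/((4*sqrt(178))) - 3017/5182 = 23540*(sqrt(178)/712) - 3017/5182 = 5885*sqrt(178)/178 - 3017/5182 = -3017/5182 + 5885*sqrt(178)/178 ≈ 440.52)
sqrt(W + q) = sqrt(-17434 + (-3017/5182 + 5885*sqrt(178)/178)) = sqrt(-90346005/5182 + 5885*sqrt(178)/178)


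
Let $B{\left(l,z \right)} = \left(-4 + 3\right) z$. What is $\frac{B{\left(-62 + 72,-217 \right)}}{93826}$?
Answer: $\frac{217}{93826} \approx 0.0023128$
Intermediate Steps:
$B{\left(l,z \right)} = - z$
$\frac{B{\left(-62 + 72,-217 \right)}}{93826} = \frac{\left(-1\right) \left(-217\right)}{93826} = 217 \cdot \frac{1}{93826} = \frac{217}{93826}$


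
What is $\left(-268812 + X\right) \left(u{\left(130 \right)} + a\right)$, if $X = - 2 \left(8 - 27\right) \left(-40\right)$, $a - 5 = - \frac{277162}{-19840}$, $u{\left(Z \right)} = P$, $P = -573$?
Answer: $\frac{371434748757}{2480} \approx 1.4977 \cdot 10^{8}$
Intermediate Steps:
$u{\left(Z \right)} = -573$
$a = \frac{188181}{9920}$ ($a = 5 - \frac{277162}{-19840} = 5 - - \frac{138581}{9920} = 5 + \frac{138581}{9920} = \frac{188181}{9920} \approx 18.97$)
$X = -1520$ ($X = - 2 \left(\left(-19\right) \left(-40\right)\right) = \left(-2\right) 760 = -1520$)
$\left(-268812 + X\right) \left(u{\left(130 \right)} + a\right) = \left(-268812 - 1520\right) \left(-573 + \frac{188181}{9920}\right) = \left(-270332\right) \left(- \frac{5495979}{9920}\right) = \frac{371434748757}{2480}$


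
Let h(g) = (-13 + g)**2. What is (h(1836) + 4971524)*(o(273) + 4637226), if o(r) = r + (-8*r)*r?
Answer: 33521715698751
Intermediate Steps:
o(r) = r - 8*r**2
(h(1836) + 4971524)*(o(273) + 4637226) = ((-13 + 1836)**2 + 4971524)*(273*(1 - 8*273) + 4637226) = (1823**2 + 4971524)*(273*(1 - 2184) + 4637226) = (3323329 + 4971524)*(273*(-2183) + 4637226) = 8294853*(-595959 + 4637226) = 8294853*4041267 = 33521715698751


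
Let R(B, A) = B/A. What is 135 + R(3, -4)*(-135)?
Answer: 945/4 ≈ 236.25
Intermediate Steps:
135 + R(3, -4)*(-135) = 135 + (3/(-4))*(-135) = 135 + (3*(-¼))*(-135) = 135 - ¾*(-135) = 135 + 405/4 = 945/4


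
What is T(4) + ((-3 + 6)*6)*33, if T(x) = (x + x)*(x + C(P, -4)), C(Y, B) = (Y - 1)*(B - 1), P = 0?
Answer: 666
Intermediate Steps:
C(Y, B) = (-1 + B)*(-1 + Y) (C(Y, B) = (-1 + Y)*(-1 + B) = (-1 + B)*(-1 + Y))
T(x) = 2*x*(5 + x) (T(x) = (x + x)*(x + (1 - 1*(-4) - 1*0 - 4*0)) = (2*x)*(x + (1 + 4 + 0 + 0)) = (2*x)*(x + 5) = (2*x)*(5 + x) = 2*x*(5 + x))
T(4) + ((-3 + 6)*6)*33 = 2*4*(5 + 4) + ((-3 + 6)*6)*33 = 2*4*9 + (3*6)*33 = 72 + 18*33 = 72 + 594 = 666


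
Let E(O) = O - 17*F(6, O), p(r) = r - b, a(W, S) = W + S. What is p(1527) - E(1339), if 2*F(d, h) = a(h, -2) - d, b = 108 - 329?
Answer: 23445/2 ≈ 11723.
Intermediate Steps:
b = -221
a(W, S) = S + W
F(d, h) = -1 + h/2 - d/2 (F(d, h) = ((-2 + h) - d)/2 = (-2 + h - d)/2 = -1 + h/2 - d/2)
p(r) = 221 + r (p(r) = r - 1*(-221) = r + 221 = 221 + r)
E(O) = 68 - 15*O/2 (E(O) = O - 17*(-1 + O/2 - ½*6) = O - 17*(-1 + O/2 - 3) = O - 17*(-4 + O/2) = O + (68 - 17*O/2) = 68 - 15*O/2)
p(1527) - E(1339) = (221 + 1527) - (68 - 15/2*1339) = 1748 - (68 - 20085/2) = 1748 - 1*(-19949/2) = 1748 + 19949/2 = 23445/2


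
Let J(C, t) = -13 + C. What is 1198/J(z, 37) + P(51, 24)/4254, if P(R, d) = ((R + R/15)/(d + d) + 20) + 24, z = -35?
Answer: -6367657/255240 ≈ -24.948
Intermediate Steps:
P(R, d) = 44 + 8*R/(15*d) (P(R, d) = ((R + R*(1/15))/((2*d)) + 20) + 24 = ((R + R/15)*(1/(2*d)) + 20) + 24 = ((16*R/15)*(1/(2*d)) + 20) + 24 = (8*R/(15*d) + 20) + 24 = (20 + 8*R/(15*d)) + 24 = 44 + 8*R/(15*d))
1198/J(z, 37) + P(51, 24)/4254 = 1198/(-13 - 35) + (44 + (8/15)*51/24)/4254 = 1198/(-48) + (44 + (8/15)*51*(1/24))*(1/4254) = 1198*(-1/48) + (44 + 17/15)*(1/4254) = -599/24 + (677/15)*(1/4254) = -599/24 + 677/63810 = -6367657/255240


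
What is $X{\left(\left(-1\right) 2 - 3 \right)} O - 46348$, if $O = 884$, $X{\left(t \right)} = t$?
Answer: $-50768$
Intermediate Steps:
$X{\left(\left(-1\right) 2 - 3 \right)} O - 46348 = \left(\left(-1\right) 2 - 3\right) 884 - 46348 = \left(-2 - 3\right) 884 - 46348 = \left(-5\right) 884 - 46348 = -4420 - 46348 = -50768$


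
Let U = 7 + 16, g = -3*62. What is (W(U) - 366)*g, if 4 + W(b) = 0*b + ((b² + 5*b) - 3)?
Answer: -50406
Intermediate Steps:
g = -186
U = 23
W(b) = -7 + b² + 5*b (W(b) = -4 + (0*b + ((b² + 5*b) - 3)) = -4 + (0 + (-3 + b² + 5*b)) = -4 + (-3 + b² + 5*b) = -7 + b² + 5*b)
(W(U) - 366)*g = ((-7 + 23² + 5*23) - 366)*(-186) = ((-7 + 529 + 115) - 366)*(-186) = (637 - 366)*(-186) = 271*(-186) = -50406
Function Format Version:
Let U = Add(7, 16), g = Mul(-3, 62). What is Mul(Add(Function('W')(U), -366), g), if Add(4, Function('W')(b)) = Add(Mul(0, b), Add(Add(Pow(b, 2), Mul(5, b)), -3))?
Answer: -50406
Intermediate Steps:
g = -186
U = 23
Function('W')(b) = Add(-7, Pow(b, 2), Mul(5, b)) (Function('W')(b) = Add(-4, Add(Mul(0, b), Add(Add(Pow(b, 2), Mul(5, b)), -3))) = Add(-4, Add(0, Add(-3, Pow(b, 2), Mul(5, b)))) = Add(-4, Add(-3, Pow(b, 2), Mul(5, b))) = Add(-7, Pow(b, 2), Mul(5, b)))
Mul(Add(Function('W')(U), -366), g) = Mul(Add(Add(-7, Pow(23, 2), Mul(5, 23)), -366), -186) = Mul(Add(Add(-7, 529, 115), -366), -186) = Mul(Add(637, -366), -186) = Mul(271, -186) = -50406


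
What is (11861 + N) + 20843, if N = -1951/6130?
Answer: 200473569/6130 ≈ 32704.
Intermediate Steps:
N = -1951/6130 (N = -1951*1/6130 = -1951/6130 ≈ -0.31827)
(11861 + N) + 20843 = (11861 - 1951/6130) + 20843 = 72705979/6130 + 20843 = 200473569/6130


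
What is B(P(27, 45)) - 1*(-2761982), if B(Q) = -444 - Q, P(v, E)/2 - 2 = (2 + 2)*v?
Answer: 2761318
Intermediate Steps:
P(v, E) = 4 + 8*v (P(v, E) = 4 + 2*((2 + 2)*v) = 4 + 2*(4*v) = 4 + 8*v)
B(P(27, 45)) - 1*(-2761982) = (-444 - (4 + 8*27)) - 1*(-2761982) = (-444 - (4 + 216)) + 2761982 = (-444 - 1*220) + 2761982 = (-444 - 220) + 2761982 = -664 + 2761982 = 2761318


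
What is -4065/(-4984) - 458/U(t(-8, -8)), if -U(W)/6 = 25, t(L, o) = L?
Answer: 1446211/373800 ≈ 3.8689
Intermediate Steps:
U(W) = -150 (U(W) = -6*25 = -150)
-4065/(-4984) - 458/U(t(-8, -8)) = -4065/(-4984) - 458/(-150) = -4065*(-1/4984) - 458*(-1/150) = 4065/4984 + 229/75 = 1446211/373800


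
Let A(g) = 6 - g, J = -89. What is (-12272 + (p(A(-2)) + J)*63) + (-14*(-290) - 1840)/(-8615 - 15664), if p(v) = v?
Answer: -140616615/8093 ≈ -17375.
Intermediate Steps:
(-12272 + (p(A(-2)) + J)*63) + (-14*(-290) - 1840)/(-8615 - 15664) = (-12272 + ((6 - 1*(-2)) - 89)*63) + (-14*(-290) - 1840)/(-8615 - 15664) = (-12272 + ((6 + 2) - 89)*63) + (4060 - 1840)/(-24279) = (-12272 + (8 - 89)*63) + 2220*(-1/24279) = (-12272 - 81*63) - 740/8093 = (-12272 - 5103) - 740/8093 = -17375 - 740/8093 = -140616615/8093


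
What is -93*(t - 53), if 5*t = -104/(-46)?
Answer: 561999/115 ≈ 4886.9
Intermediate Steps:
t = 52/115 (t = (-104/(-46))/5 = (-104*(-1/46))/5 = (⅕)*(52/23) = 52/115 ≈ 0.45217)
-93*(t - 53) = -93*(52/115 - 53) = -93*(-6043/115) = 561999/115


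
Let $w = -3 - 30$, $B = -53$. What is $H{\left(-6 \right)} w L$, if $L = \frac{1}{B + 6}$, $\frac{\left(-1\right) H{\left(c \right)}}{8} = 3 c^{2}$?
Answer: $- \frac{28512}{47} \approx -606.64$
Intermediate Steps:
$H{\left(c \right)} = - 24 c^{2}$ ($H{\left(c \right)} = - 8 \cdot 3 c^{2} = - 24 c^{2}$)
$w = -33$ ($w = -3 - 30 = -33$)
$L = - \frac{1}{47}$ ($L = \frac{1}{-53 + 6} = \frac{1}{-47} = - \frac{1}{47} \approx -0.021277$)
$H{\left(-6 \right)} w L = - 24 \left(-6\right)^{2} \left(-33\right) \left(- \frac{1}{47}\right) = \left(-24\right) 36 \left(-33\right) \left(- \frac{1}{47}\right) = \left(-864\right) \left(-33\right) \left(- \frac{1}{47}\right) = 28512 \left(- \frac{1}{47}\right) = - \frac{28512}{47}$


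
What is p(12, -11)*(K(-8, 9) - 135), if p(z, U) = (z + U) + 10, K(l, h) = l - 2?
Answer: -1595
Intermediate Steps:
K(l, h) = -2 + l
p(z, U) = 10 + U + z (p(z, U) = (U + z) + 10 = 10 + U + z)
p(12, -11)*(K(-8, 9) - 135) = (10 - 11 + 12)*((-2 - 8) - 135) = 11*(-10 - 135) = 11*(-145) = -1595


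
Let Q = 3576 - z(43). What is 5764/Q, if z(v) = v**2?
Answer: 524/157 ≈ 3.3376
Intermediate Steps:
Q = 1727 (Q = 3576 - 1*43**2 = 3576 - 1*1849 = 3576 - 1849 = 1727)
5764/Q = 5764/1727 = 5764*(1/1727) = 524/157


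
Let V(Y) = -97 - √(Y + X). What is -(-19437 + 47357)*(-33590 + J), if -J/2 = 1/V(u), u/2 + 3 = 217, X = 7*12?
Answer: 8343893005120/8897 + 893440*√2/8897 ≈ 9.3783e+8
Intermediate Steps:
X = 84
u = 428 (u = -6 + 2*217 = -6 + 434 = 428)
V(Y) = -97 - √(84 + Y) (V(Y) = -97 - √(Y + 84) = -97 - √(84 + Y))
J = -2/(-97 - 16*√2) (J = -2/(-97 - √(84 + 428)) = -2/(-97 - √512) = -2/(-97 - 16*√2) ≈ 0.016719)
-(-19437 + 47357)*(-33590 + J) = -(-19437 + 47357)*(-33590 + (194/8897 - 32*√2/8897)) = -27920*(-298850036/8897 - 32*√2/8897) = -(-8343893005120/8897 - 893440*√2/8897) = 8343893005120/8897 + 893440*√2/8897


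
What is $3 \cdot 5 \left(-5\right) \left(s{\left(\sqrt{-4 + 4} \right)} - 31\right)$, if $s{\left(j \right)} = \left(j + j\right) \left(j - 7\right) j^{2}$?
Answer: $2325$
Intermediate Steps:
$s{\left(j \right)} = 2 j^{3} \left(-7 + j\right)$ ($s{\left(j \right)} = 2 j \left(-7 + j\right) j^{2} = 2 j^{3} \left(-7 + j\right)$)
$3 \cdot 5 \left(-5\right) \left(s{\left(\sqrt{-4 + 4} \right)} - 31\right) = 3 \cdot 5 \left(-5\right) \left(2 \left(\sqrt{-4 + 4}\right)^{3} \left(-7 + \sqrt{-4 + 4}\right) - 31\right) = 3 \left(-25\right) \left(2 \left(\sqrt{0}\right)^{3} \left(-7 + \sqrt{0}\right) - 31\right) = - 75 \left(2 \cdot 0^{3} \left(-7 + 0\right) - 31\right) = - 75 \left(2 \cdot 0 \left(-7\right) - 31\right) = - 75 \left(0 - 31\right) = \left(-75\right) \left(-31\right) = 2325$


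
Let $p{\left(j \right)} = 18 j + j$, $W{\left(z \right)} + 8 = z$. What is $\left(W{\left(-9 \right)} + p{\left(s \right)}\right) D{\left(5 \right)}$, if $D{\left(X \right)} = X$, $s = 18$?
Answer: $1625$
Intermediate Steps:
$W{\left(z \right)} = -8 + z$
$p{\left(j \right)} = 19 j$
$\left(W{\left(-9 \right)} + p{\left(s \right)}\right) D{\left(5 \right)} = \left(\left(-8 - 9\right) + 19 \cdot 18\right) 5 = \left(-17 + 342\right) 5 = 325 \cdot 5 = 1625$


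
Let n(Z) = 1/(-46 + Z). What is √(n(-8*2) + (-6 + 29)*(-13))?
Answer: I*√1149418/62 ≈ 17.292*I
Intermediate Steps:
√(n(-8*2) + (-6 + 29)*(-13)) = √(1/(-46 - 8*2) + (-6 + 29)*(-13)) = √(1/(-46 - 16) + 23*(-13)) = √(1/(-62) - 299) = √(-1/62 - 299) = √(-18539/62) = I*√1149418/62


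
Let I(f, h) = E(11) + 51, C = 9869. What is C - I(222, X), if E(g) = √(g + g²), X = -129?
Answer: 9818 - 2*√33 ≈ 9806.5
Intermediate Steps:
I(f, h) = 51 + 2*√33 (I(f, h) = √(11*(1 + 11)) + 51 = √(11*12) + 51 = √132 + 51 = 2*√33 + 51 = 51 + 2*√33)
C - I(222, X) = 9869 - (51 + 2*√33) = 9869 + (-51 - 2*√33) = 9818 - 2*√33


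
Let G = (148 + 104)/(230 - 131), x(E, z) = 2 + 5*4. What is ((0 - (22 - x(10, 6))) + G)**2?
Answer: 784/121 ≈ 6.4793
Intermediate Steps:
x(E, z) = 22 (x(E, z) = 2 + 20 = 22)
G = 28/11 (G = 252/99 = 252*(1/99) = 28/11 ≈ 2.5455)
((0 - (22 - x(10, 6))) + G)**2 = ((0 - (22 - 1*22)) + 28/11)**2 = ((0 - (22 - 22)) + 28/11)**2 = ((0 - 1*0) + 28/11)**2 = ((0 + 0) + 28/11)**2 = (0 + 28/11)**2 = (28/11)**2 = 784/121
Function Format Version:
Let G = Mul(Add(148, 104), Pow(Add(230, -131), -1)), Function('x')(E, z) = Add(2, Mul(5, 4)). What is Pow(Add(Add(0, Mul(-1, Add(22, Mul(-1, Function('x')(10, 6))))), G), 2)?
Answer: Rational(784, 121) ≈ 6.4793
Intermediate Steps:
Function('x')(E, z) = 22 (Function('x')(E, z) = Add(2, 20) = 22)
G = Rational(28, 11) (G = Mul(252, Pow(99, -1)) = Mul(252, Rational(1, 99)) = Rational(28, 11) ≈ 2.5455)
Pow(Add(Add(0, Mul(-1, Add(22, Mul(-1, Function('x')(10, 6))))), G), 2) = Pow(Add(Add(0, Mul(-1, Add(22, Mul(-1, 22)))), Rational(28, 11)), 2) = Pow(Add(Add(0, Mul(-1, Add(22, -22))), Rational(28, 11)), 2) = Pow(Add(Add(0, Mul(-1, 0)), Rational(28, 11)), 2) = Pow(Add(Add(0, 0), Rational(28, 11)), 2) = Pow(Add(0, Rational(28, 11)), 2) = Pow(Rational(28, 11), 2) = Rational(784, 121)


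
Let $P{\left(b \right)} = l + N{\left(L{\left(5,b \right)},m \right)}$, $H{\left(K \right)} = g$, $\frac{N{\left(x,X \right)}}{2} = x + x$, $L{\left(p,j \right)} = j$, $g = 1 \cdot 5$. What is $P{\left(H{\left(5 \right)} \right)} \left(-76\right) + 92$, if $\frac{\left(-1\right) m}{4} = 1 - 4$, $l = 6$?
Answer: $-1884$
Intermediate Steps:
$g = 5$
$m = 12$ ($m = - 4 \left(1 - 4\right) = \left(-4\right) \left(-3\right) = 12$)
$N{\left(x,X \right)} = 4 x$ ($N{\left(x,X \right)} = 2 \left(x + x\right) = 2 \cdot 2 x = 4 x$)
$H{\left(K \right)} = 5$
$P{\left(b \right)} = 6 + 4 b$
$P{\left(H{\left(5 \right)} \right)} \left(-76\right) + 92 = \left(6 + 4 \cdot 5\right) \left(-76\right) + 92 = \left(6 + 20\right) \left(-76\right) + 92 = 26 \left(-76\right) + 92 = -1976 + 92 = -1884$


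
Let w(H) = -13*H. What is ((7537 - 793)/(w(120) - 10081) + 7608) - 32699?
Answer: -292091075/11641 ≈ -25092.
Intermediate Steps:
((7537 - 793)/(w(120) - 10081) + 7608) - 32699 = ((7537 - 793)/(-13*120 - 10081) + 7608) - 32699 = (6744/(-1560 - 10081) + 7608) - 32699 = (6744/(-11641) + 7608) - 32699 = (6744*(-1/11641) + 7608) - 32699 = (-6744/11641 + 7608) - 32699 = 88557984/11641 - 32699 = -292091075/11641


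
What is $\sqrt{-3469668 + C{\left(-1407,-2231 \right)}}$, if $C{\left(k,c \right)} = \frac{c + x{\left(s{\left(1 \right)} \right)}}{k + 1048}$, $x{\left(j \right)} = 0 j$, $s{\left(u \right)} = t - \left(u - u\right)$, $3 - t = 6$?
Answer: $\frac{i \sqrt{447173480579}}{359} \approx 1862.7 i$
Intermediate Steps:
$t = -3$ ($t = 3 - 6 = -3$)
$s{\left(u \right)} = -3$ ($s{\left(u \right)} = -3 - \left(u - u\right) = -3 - 0 = -3 + 0 = -3$)
$x{\left(j \right)} = 0$
$C{\left(k,c \right)} = \frac{c}{1048 + k}$ ($C{\left(k,c \right)} = \frac{c + 0}{k + 1048} = \frac{c}{1048 + k}$)
$\sqrt{-3469668 + C{\left(-1407,-2231 \right)}} = \sqrt{-3469668 - \frac{2231}{1048 - 1407}} = \sqrt{-3469668 - \frac{2231}{-359}} = \sqrt{-3469668 - - \frac{2231}{359}} = \sqrt{-3469668 + \frac{2231}{359}} = \sqrt{- \frac{1245608581}{359}} = \frac{i \sqrt{447173480579}}{359}$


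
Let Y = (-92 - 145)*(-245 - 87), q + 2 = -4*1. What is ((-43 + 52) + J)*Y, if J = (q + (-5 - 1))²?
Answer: 12038652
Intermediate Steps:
q = -6 (q = -2 - 4*1 = -2 - 4 = -6)
Y = 78684 (Y = -237*(-332) = 78684)
J = 144 (J = (-6 + (-5 - 1))² = (-6 - 6)² = (-12)² = 144)
((-43 + 52) + J)*Y = ((-43 + 52) + 144)*78684 = (9 + 144)*78684 = 153*78684 = 12038652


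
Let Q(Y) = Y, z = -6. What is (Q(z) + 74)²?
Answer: 4624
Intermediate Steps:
(Q(z) + 74)² = (-6 + 74)² = 68² = 4624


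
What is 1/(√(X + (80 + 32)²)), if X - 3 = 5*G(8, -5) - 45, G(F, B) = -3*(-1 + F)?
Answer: √253/1771 ≈ 0.0089813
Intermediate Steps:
G(F, B) = 3 - 3*F
X = -147 (X = 3 + (5*(3 - 3*8) - 45) = 3 + (5*(3 - 24) - 45) = 3 + (5*(-21) - 45) = 3 + (-105 - 45) = 3 - 150 = -147)
1/(√(X + (80 + 32)²)) = 1/(√(-147 + (80 + 32)²)) = 1/(√(-147 + 112²)) = 1/(√(-147 + 12544)) = 1/(√12397) = 1/(7*√253) = √253/1771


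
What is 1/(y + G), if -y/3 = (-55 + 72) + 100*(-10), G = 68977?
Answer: 1/71926 ≈ 1.3903e-5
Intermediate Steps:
y = 2949 (y = -3*((-55 + 72) + 100*(-10)) = -3*(17 - 1000) = -3*(-983) = 2949)
1/(y + G) = 1/(2949 + 68977) = 1/71926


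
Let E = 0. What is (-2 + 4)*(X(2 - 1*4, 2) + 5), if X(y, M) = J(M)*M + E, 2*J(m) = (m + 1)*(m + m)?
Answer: 34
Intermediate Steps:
J(m) = m*(1 + m) (J(m) = ((m + 1)*(m + m))/2 = ((1 + m)*(2*m))/2 = (2*m*(1 + m))/2 = m*(1 + m))
X(y, M) = M²*(1 + M) (X(y, M) = (M*(1 + M))*M + 0 = M²*(1 + M) + 0 = M²*(1 + M))
(-2 + 4)*(X(2 - 1*4, 2) + 5) = (-2 + 4)*(2²*(1 + 2) + 5) = 2*(4*3 + 5) = 2*(12 + 5) = 2*17 = 34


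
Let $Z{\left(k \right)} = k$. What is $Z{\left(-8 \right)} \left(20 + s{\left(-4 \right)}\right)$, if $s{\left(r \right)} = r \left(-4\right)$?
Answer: $-288$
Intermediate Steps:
$s{\left(r \right)} = - 4 r$
$Z{\left(-8 \right)} \left(20 + s{\left(-4 \right)}\right) = - 8 \left(20 - -16\right) = - 8 \left(20 + 16\right) = \left(-8\right) 36 = -288$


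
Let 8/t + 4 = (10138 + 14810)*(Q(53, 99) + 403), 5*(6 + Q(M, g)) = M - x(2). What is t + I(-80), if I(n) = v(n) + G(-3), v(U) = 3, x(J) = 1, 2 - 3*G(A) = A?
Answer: 88933363/19057146 ≈ 4.6667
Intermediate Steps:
G(A) = ⅔ - A/3
Q(M, g) = -31/5 + M/5 (Q(M, g) = -6 + (M - 1*1)/5 = -6 + (M - 1)/5 = -6 + (-1 + M)/5 = -6 + (-⅕ + M/5) = -31/5 + M/5)
I(n) = 14/3 (I(n) = 3 + (⅔ - ⅓*(-3)) = 3 + (⅔ + 1) = 3 + 5/3 = 14/3)
t = 5/6352382 (t = 8/(-4 + (10138 + 14810)*((-31/5 + (⅕)*53) + 403)) = 8/(-4 + 24948*((-31/5 + 53/5) + 403)) = 8/(-4 + 24948*(22/5 + 403)) = 8/(-4 + 24948*(2037/5)) = 8/(-4 + 50819076/5) = 8/(50819056/5) = 8*(5/50819056) = 5/6352382 ≈ 7.8711e-7)
t + I(-80) = 5/6352382 + 14/3 = 88933363/19057146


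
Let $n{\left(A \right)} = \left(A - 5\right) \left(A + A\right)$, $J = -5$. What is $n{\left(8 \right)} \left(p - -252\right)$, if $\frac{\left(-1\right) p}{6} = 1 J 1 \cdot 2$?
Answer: $14976$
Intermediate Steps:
$n{\left(A \right)} = 2 A \left(-5 + A\right)$ ($n{\left(A \right)} = \left(-5 + A\right) 2 A = 2 A \left(-5 + A\right)$)
$p = 60$ ($p = - 6 \cdot 1 \left(-5\right) 1 \cdot 2 = - 6 \left(\left(-5\right) 2\right) = \left(-6\right) \left(-10\right) = 60$)
$n{\left(8 \right)} \left(p - -252\right) = 2 \cdot 8 \left(-5 + 8\right) \left(60 - -252\right) = 2 \cdot 8 \cdot 3 \left(60 + 252\right) = 48 \cdot 312 = 14976$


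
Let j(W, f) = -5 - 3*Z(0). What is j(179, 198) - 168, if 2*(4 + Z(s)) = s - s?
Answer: -161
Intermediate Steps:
Z(s) = -4 (Z(s) = -4 + (s - s)/2 = -4 + (½)*0 = -4 + 0 = -4)
j(W, f) = 7 (j(W, f) = -5 - 3*(-4) = -5 + 12 = 7)
j(179, 198) - 168 = 7 - 168 = -161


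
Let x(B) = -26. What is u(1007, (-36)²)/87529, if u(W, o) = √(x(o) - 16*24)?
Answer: I*√410/87529 ≈ 0.00023133*I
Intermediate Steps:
u(W, o) = I*√410 (u(W, o) = √(-26 - 16*24) = √(-26 - 384) = √(-410) = I*√410)
u(1007, (-36)²)/87529 = (I*√410)/87529 = (I*√410)*(1/87529) = I*√410/87529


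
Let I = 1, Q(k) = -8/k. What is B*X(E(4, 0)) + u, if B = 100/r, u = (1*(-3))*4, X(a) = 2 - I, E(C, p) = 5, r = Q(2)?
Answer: -37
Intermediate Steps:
r = -4 (r = -8/2 = -8*½ = -4)
X(a) = 1 (X(a) = 2 - 1*1 = 2 - 1 = 1)
u = -12 (u = -3*4 = -12)
B = -25 (B = 100/(-4) = 100*(-¼) = -25)
B*X(E(4, 0)) + u = -25*1 - 12 = -25 - 12 = -37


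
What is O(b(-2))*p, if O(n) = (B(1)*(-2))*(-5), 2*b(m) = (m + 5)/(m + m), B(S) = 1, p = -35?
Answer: -350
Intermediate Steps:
b(m) = (5 + m)/(4*m) (b(m) = ((m + 5)/(m + m))/2 = ((5 + m)/((2*m)))/2 = ((5 + m)*(1/(2*m)))/2 = ((5 + m)/(2*m))/2 = (5 + m)/(4*m))
O(n) = 10 (O(n) = (1*(-2))*(-5) = -2*(-5) = 10)
O(b(-2))*p = 10*(-35) = -350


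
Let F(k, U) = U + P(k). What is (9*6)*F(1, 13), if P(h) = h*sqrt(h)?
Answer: 756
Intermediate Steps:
P(h) = h**(3/2)
F(k, U) = U + k**(3/2)
(9*6)*F(1, 13) = (9*6)*(13 + 1**(3/2)) = 54*(13 + 1) = 54*14 = 756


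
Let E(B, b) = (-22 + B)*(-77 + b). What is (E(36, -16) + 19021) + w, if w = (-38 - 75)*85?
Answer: 8114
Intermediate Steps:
w = -9605 (w = -113*85 = -9605)
E(B, b) = (-77 + b)*(-22 + B)
(E(36, -16) + 19021) + w = ((1694 - 77*36 - 22*(-16) + 36*(-16)) + 19021) - 9605 = ((1694 - 2772 + 352 - 576) + 19021) - 9605 = (-1302 + 19021) - 9605 = 17719 - 9605 = 8114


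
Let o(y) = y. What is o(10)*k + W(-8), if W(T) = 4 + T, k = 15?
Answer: 146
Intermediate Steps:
o(10)*k + W(-8) = 10*15 + (4 - 8) = 150 - 4 = 146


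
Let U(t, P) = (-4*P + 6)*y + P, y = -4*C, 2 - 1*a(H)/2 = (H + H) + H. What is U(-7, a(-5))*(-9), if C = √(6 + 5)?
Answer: -306 - 4680*√11 ≈ -15828.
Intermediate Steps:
a(H) = 4 - 6*H (a(H) = 4 - 2*((H + H) + H) = 4 - 2*(2*H + H) = 4 - 6*H)
C = √11 ≈ 3.3166
y = -4*√11 ≈ -13.266
U(t, P) = P - 4*√11*(6 - 4*P) (U(t, P) = (-4*P + 6)*(-4*√11) + P = (6 - 4*P)*(-4*√11) + P = -4*√11*(6 - 4*P) + P = P - 4*√11*(6 - 4*P))
U(-7, a(-5))*(-9) = ((4 - 6*(-5)) - 24*√11 + 16*(4 - 6*(-5))*√11)*(-9) = ((4 + 30) - 24*√11 + 16*(4 + 30)*√11)*(-9) = (34 - 24*√11 + 16*34*√11)*(-9) = (34 - 24*√11 + 544*√11)*(-9) = (34 + 520*√11)*(-9) = -306 - 4680*√11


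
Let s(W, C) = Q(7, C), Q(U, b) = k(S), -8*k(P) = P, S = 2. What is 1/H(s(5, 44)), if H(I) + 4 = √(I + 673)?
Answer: 16/2627 + 6*√299/2627 ≈ 0.045584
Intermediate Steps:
k(P) = -P/8
Q(U, b) = -¼ (Q(U, b) = -⅛*2 = -¼)
s(W, C) = -¼
H(I) = -4 + √(673 + I) (H(I) = -4 + √(I + 673) = -4 + √(673 + I))
1/H(s(5, 44)) = 1/(-4 + √(673 - ¼)) = 1/(-4 + √(2691/4)) = 1/(-4 + 3*√299/2)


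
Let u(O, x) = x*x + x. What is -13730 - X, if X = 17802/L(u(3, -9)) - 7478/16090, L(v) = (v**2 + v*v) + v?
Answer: -12814268177/933220 ≈ -13731.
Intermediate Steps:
u(O, x) = x + x**2 (u(O, x) = x**2 + x = x + x**2)
L(v) = v + 2*v**2 (L(v) = (v**2 + v**2) + v = 2*v**2 + v = v + 2*v**2)
X = 1157577/933220 (X = 17802/(((-9*(1 - 9))*(1 + 2*(-9*(1 - 9))))) - 7478/16090 = 17802/(((-9*(-8))*(1 + 2*(-9*(-8))))) - 7478*1/16090 = 17802/((72*(1 + 2*72))) - 3739/8045 = 17802/((72*(1 + 144))) - 3739/8045 = 17802/((72*145)) - 3739/8045 = 17802/10440 - 3739/8045 = 17802*(1/10440) - 3739/8045 = 989/580 - 3739/8045 = 1157577/933220 ≈ 1.2404)
-13730 - X = -13730 - 1*1157577/933220 = -13730 - 1157577/933220 = -12814268177/933220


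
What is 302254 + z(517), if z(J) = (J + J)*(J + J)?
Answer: 1371410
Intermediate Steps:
z(J) = 4*J² (z(J) = (2*J)*(2*J) = 4*J²)
302254 + z(517) = 302254 + 4*517² = 302254 + 4*267289 = 302254 + 1069156 = 1371410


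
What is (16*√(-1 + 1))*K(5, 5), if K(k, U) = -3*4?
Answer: 0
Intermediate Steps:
K(k, U) = -12
(16*√(-1 + 1))*K(5, 5) = (16*√(-1 + 1))*(-12) = (16*√0)*(-12) = (16*0)*(-12) = 0*(-12) = 0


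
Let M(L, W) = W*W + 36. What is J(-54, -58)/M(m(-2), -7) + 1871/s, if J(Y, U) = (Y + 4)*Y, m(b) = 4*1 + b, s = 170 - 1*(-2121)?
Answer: 1268947/38947 ≈ 32.581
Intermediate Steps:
s = 2291 (s = 170 + 2121 = 2291)
m(b) = 4 + b
J(Y, U) = Y*(4 + Y) (J(Y, U) = (4 + Y)*Y = Y*(4 + Y))
M(L, W) = 36 + W**2 (M(L, W) = W**2 + 36 = 36 + W**2)
J(-54, -58)/M(m(-2), -7) + 1871/s = (-54*(4 - 54))/(36 + (-7)**2) + 1871/2291 = (-54*(-50))/(36 + 49) + 1871*(1/2291) = 2700/85 + 1871/2291 = 2700*(1/85) + 1871/2291 = 540/17 + 1871/2291 = 1268947/38947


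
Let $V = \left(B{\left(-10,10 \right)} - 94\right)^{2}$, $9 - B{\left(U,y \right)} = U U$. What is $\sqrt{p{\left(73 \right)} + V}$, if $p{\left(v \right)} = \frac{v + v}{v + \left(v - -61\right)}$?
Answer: $\frac{\sqrt{162948583}}{69} \approx 185.0$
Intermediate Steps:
$B{\left(U,y \right)} = 9 - U^{2}$ ($B{\left(U,y \right)} = 9 - U U = 9 - U^{2}$)
$p{\left(v \right)} = \frac{2 v}{61 + 2 v}$ ($p{\left(v \right)} = \frac{2 v}{v + \left(v + 61\right)} = \frac{2 v}{v + \left(61 + v\right)} = \frac{2 v}{61 + 2 v}$)
$V = 34225$ ($V = \left(\left(9 - \left(-10\right)^{2}\right) - 94\right)^{2} = \left(\left(9 - 100\right) - 94\right)^{2} = \left(-91 - 94\right)^{2} = \left(-185\right)^{2} = 34225$)
$\sqrt{p{\left(73 \right)} + V} = \sqrt{2 \cdot 73 \frac{1}{61 + 2 \cdot 73} + 34225} = \sqrt{2 \cdot 73 \frac{1}{61 + 146} + 34225} = \sqrt{2 \cdot 73 \cdot \frac{1}{207} + 34225} = \sqrt{\frac{146}{207} + 34225} = \sqrt{\frac{7084721}{207}} = \frac{\sqrt{162948583}}{69}$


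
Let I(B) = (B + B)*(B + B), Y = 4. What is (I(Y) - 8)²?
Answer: 3136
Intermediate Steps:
I(B) = 4*B² (I(B) = (2*B)*(2*B) = 4*B²)
(I(Y) - 8)² = (4*4² - 8)² = (4*16 - 8)² = (64 - 8)² = 56² = 3136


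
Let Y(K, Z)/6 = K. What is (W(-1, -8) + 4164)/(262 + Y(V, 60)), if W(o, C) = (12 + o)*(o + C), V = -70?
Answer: -4065/158 ≈ -25.728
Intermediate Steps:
Y(K, Z) = 6*K
W(o, C) = (12 + o)*(C + o)
(W(-1, -8) + 4164)/(262 + Y(V, 60)) = (((-1)² + 12*(-8) + 12*(-1) - 8*(-1)) + 4164)/(262 + 6*(-70)) = ((1 - 96 - 12 + 8) + 4164)/(262 - 420) = (-99 + 4164)/(-158) = 4065*(-1/158) = -4065/158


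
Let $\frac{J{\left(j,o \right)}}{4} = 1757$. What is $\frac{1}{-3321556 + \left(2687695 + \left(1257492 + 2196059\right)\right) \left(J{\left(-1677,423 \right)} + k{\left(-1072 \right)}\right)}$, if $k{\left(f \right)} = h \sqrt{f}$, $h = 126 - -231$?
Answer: $- \frac{i}{- 43157355332 i + 8769699288 \sqrt{67}} \approx 6.1518 \cdot 10^{-12} - 1.0232 \cdot 10^{-11} i$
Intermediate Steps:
$h = 357$ ($h = 126 + 231 = 357$)
$J{\left(j,o \right)} = 7028$ ($J{\left(j,o \right)} = 4 \cdot 1757 = 7028$)
$k{\left(f \right)} = 357 \sqrt{f}$
$\frac{1}{-3321556 + \left(2687695 + \left(1257492 + 2196059\right)\right) \left(J{\left(-1677,423 \right)} + k{\left(-1072 \right)}\right)} = \frac{1}{-3321556 + \left(2687695 + \left(1257492 + 2196059\right)\right) \left(7028 + 357 \sqrt{-1072}\right)} = \frac{1}{-3321556 + \left(2687695 + 3453551\right) \left(7028 + 357 \cdot 4 i \sqrt{67}\right)} = \frac{1}{-3321556 + 6141246 \left(7028 + 1428 i \sqrt{67}\right)} = \frac{1}{-3321556 + \left(43160676888 + 8769699288 i \sqrt{67}\right)} = \frac{1}{43157355332 + 8769699288 i \sqrt{67}}$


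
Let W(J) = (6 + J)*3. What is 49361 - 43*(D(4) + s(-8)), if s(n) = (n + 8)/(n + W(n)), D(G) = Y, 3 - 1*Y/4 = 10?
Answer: 50565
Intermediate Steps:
Y = -28 (Y = 12 - 4*10 = 12 - 40 = -28)
D(G) = -28
W(J) = 18 + 3*J
s(n) = (8 + n)/(18 + 4*n) (s(n) = (n + 8)/(n + (18 + 3*n)) = (8 + n)/(18 + 4*n))
49361 - 43*(D(4) + s(-8)) = 49361 - 43*(-28 + (8 - 8)/(2*(9 + 2*(-8)))) = 49361 - 43*(-28 + (½)*0/(9 - 16)) = 49361 - 43*(-28 + (½)*0/(-7)) = 49361 - 43*(-28 + (½)*(-⅐)*0) = 49361 - 43*(-28 + 0) = 49361 - 43*(-28) = 49361 + 1204 = 50565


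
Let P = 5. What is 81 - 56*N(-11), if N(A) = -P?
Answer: 361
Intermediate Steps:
N(A) = -5 (N(A) = -1*5 = -5)
81 - 56*N(-11) = 81 - 56*(-5) = 81 + 280 = 361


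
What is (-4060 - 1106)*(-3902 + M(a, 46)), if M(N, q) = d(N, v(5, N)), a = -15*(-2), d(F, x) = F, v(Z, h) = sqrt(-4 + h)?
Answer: 20002752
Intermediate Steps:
a = 30
M(N, q) = N
(-4060 - 1106)*(-3902 + M(a, 46)) = (-4060 - 1106)*(-3902 + 30) = -5166*(-3872) = 20002752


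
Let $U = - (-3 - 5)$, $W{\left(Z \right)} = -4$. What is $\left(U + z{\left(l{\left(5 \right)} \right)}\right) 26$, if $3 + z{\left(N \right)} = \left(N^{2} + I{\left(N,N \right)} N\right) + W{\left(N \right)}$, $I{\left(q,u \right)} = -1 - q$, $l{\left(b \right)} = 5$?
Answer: $-104$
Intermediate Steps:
$U = 8$ ($U = \left(-1\right) \left(-8\right) = 8$)
$z{\left(N \right)} = -7 + N^{2} + N \left(-1 - N\right)$ ($z{\left(N \right)} = -3 - \left(4 - N^{2} - \left(-1 - N\right) N\right) = -3 - \left(4 - N^{2} - N \left(-1 - N\right)\right) = -3 + \left(-4 + N^{2} + N \left(-1 - N\right)\right) = -7 + N^{2} + N \left(-1 - N\right)$)
$\left(U + z{\left(l{\left(5 \right)} \right)}\right) 26 = \left(8 - 12\right) 26 = \left(-4\right) 26 = -104$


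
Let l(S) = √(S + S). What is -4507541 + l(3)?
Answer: -4507541 + √6 ≈ -4.5075e+6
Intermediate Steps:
l(S) = √2*√S (l(S) = √(2*S) = √2*√S)
-4507541 + l(3) = -4507541 + √2*√3 = -4507541 + √6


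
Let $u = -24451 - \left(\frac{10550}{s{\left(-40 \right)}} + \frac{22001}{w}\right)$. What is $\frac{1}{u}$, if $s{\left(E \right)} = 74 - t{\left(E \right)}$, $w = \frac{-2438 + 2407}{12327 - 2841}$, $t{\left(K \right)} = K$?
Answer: $\frac{57}{382342460} \approx 1.4908 \cdot 10^{-7}$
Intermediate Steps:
$w = - \frac{1}{306}$ ($w = - \frac{31}{9486} = \left(-31\right) \frac{1}{9486} = - \frac{1}{306} \approx -0.003268$)
$s{\left(E \right)} = 74 - E$
$u = \frac{382342460}{57}$ ($u = -24451 - \left(\frac{10550}{74 - -40} + \frac{22001}{- \frac{1}{306}}\right) = -24451 - \left(\frac{10550}{74 + 40} + 22001 \left(-306\right)\right) = -24451 - \left(\frac{10550}{114} - 6732306\right) = -24451 - \left(10550 \cdot \frac{1}{114} - 6732306\right) = -24451 - \left(\frac{5275}{57} - 6732306\right) = -24451 - - \frac{383736167}{57} = -24451 + \frac{383736167}{57} = \frac{382342460}{57} \approx 6.7078 \cdot 10^{6}$)
$\frac{1}{u} = \frac{1}{\frac{382342460}{57}} = \frac{57}{382342460}$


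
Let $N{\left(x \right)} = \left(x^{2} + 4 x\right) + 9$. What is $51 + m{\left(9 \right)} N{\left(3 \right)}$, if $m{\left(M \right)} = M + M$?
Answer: $591$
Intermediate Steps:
$N{\left(x \right)} = 9 + x^{2} + 4 x$
$m{\left(M \right)} = 2 M$
$51 + m{\left(9 \right)} N{\left(3 \right)} = 51 + 2 \cdot 9 \left(9 + 3^{2} + 4 \cdot 3\right) = 51 + 18 \left(9 + 9 + 12\right) = 51 + 18 \cdot 30 = 51 + 540 = 591$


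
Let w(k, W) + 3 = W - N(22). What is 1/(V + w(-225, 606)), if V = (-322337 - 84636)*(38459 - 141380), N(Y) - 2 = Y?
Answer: 1/41886068712 ≈ 2.3874e-11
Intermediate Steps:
N(Y) = 2 + Y
V = 41886068133 (V = -406973*(-102921) = 41886068133)
w(k, W) = -27 + W (w(k, W) = -3 + (W - (2 + 22)) = -3 + (W - 1*24) = -3 + (W - 24) = -3 + (-24 + W) = -27 + W)
1/(V + w(-225, 606)) = 1/(41886068133 + (-27 + 606)) = 1/(41886068133 + 579) = 1/41886068712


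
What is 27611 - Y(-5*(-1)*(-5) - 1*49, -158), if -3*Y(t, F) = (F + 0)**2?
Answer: 107797/3 ≈ 35932.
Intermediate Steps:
Y(t, F) = -F**2/3 (Y(t, F) = -(F + 0)**2/3 = -F**2/3)
27611 - Y(-5*(-1)*(-5) - 1*49, -158) = 27611 - (-1)*(-158)**2/3 = 27611 - (-1)*24964/3 = 27611 - 1*(-24964/3) = 27611 + 24964/3 = 107797/3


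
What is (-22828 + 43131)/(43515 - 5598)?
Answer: 20303/37917 ≈ 0.53546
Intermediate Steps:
(-22828 + 43131)/(43515 - 5598) = 20303/37917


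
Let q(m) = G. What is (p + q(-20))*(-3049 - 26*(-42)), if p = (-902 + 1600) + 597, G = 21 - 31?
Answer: -2514745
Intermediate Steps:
G = -10
q(m) = -10
p = 1295 (p = 698 + 597 = 1295)
(p + q(-20))*(-3049 - 26*(-42)) = (1295 - 10)*(-3049 - 26*(-42)) = 1285*(-3049 + 1092) = 1285*(-1957) = -2514745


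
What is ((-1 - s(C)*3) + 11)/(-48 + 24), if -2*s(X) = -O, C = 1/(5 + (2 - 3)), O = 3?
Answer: -11/48 ≈ -0.22917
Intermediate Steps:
C = ¼ (C = 1/(5 - 1) = 1/4 = ¼ ≈ 0.25000)
s(X) = 3/2 (s(X) = -(-1)*3/2 = -½*(-3) = 3/2)
((-1 - s(C)*3) + 11)/(-48 + 24) = ((-1 - 1*3/2*3) + 11)/(-48 + 24) = ((-1 - 3/2*3) + 11)/(-24) = -((-1 - 9/2) + 11)/24 = -(-11/2 + 11)/24 = -1/24*11/2 = -11/48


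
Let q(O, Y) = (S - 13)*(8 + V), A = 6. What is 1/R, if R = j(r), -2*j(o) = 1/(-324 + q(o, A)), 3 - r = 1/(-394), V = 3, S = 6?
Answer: 802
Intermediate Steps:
r = 1183/394 (r = 3 - 1/(-394) = 3 - 1*(-1/394) = 3 + 1/394 = 1183/394 ≈ 3.0025)
q(O, Y) = -77 (q(O, Y) = (6 - 13)*(8 + 3) = -7*11 = -77)
j(o) = 1/802 (j(o) = -1/(2*(-324 - 77)) = -½/(-401) = -½*(-1/401) = 1/802)
R = 1/802 ≈ 0.0012469
1/R = 1/(1/802) = 802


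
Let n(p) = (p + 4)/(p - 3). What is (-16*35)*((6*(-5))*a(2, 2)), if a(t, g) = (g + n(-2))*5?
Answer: 134400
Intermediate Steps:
n(p) = (4 + p)/(-3 + p)
a(t, g) = -2 + 5*g (a(t, g) = (g + (4 - 2)/(-3 - 2))*5 = (g + 2/(-5))*5 = (g - 1/5*2)*5 = (g - 2/5)*5 = (-2/5 + g)*5 = -2 + 5*g)
(-16*35)*((6*(-5))*a(2, 2)) = (-16*35)*((6*(-5))*(-2 + 5*2)) = -(-16800)*(-2 + 10) = -(-16800)*8 = -560*(-240) = 134400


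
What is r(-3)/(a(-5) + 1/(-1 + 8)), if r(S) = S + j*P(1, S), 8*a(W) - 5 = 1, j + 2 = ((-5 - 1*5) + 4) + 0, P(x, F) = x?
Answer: -308/25 ≈ -12.320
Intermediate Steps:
j = -8 (j = -2 + (((-5 - 1*5) + 4) + 0) = -2 + (((-5 - 5) + 4) + 0) = -2 + ((-10 + 4) + 0) = -2 + (-6 + 0) = -2 - 6 = -8)
a(W) = ¾ (a(W) = 5/8 + (⅛)*1 = 5/8 + ⅛ = ¾)
r(S) = -8 + S (r(S) = S - 8*1 = S - 8 = -8 + S)
r(-3)/(a(-5) + 1/(-1 + 8)) = (-8 - 3)/(¾ + 1/(-1 + 8)) = -11/(¾ + 1/7) = -11/(¾ + ⅐) = -11/25/28 = -11*28/25 = -308/25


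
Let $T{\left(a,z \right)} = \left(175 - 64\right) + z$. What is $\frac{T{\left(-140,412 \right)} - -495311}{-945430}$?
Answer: $- \frac{247917}{472715} \approx -0.52445$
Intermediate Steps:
$T{\left(a,z \right)} = 111 + z$ ($T{\left(a,z \right)} = \left(175 - 64\right) + z = 111 + z$)
$\frac{T{\left(-140,412 \right)} - -495311}{-945430} = \frac{\left(111 + 412\right) - -495311}{-945430} = \left(523 + 495311\right) \left(- \frac{1}{945430}\right) = 495834 \left(- \frac{1}{945430}\right) = - \frac{247917}{472715}$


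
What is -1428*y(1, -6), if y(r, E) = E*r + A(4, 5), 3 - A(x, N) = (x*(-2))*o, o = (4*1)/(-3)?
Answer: 19516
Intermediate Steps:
o = -4/3 (o = 4*(-1/3) = -4/3 ≈ -1.3333)
A(x, N) = 3 - 8*x/3 (A(x, N) = 3 - x*(-2)*(-4)/3 = 3 - (-2*x)*(-4)/3 = 3 - 8*x/3)
y(r, E) = -23/3 + E*r (y(r, E) = E*r + (3 - 8/3*4) = E*r + (3 - 32/3) = E*r - 23/3 = -23/3 + E*r)
-1428*y(1, -6) = -1428*(-23/3 - 6*1) = -1428*(-23/3 - 6) = -1428*(-41/3) = 19516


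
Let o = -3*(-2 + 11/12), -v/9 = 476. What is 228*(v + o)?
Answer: -976011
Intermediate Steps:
v = -4284 (v = -9*476 = -4284)
o = 13/4 (o = -3*(-2 + 11*(1/12)) = -3*(-2 + 11/12) = -3*(-13/12) = 13/4 ≈ 3.2500)
228*(v + o) = 228*(-4284 + 13/4) = 228*(-17123/4) = -976011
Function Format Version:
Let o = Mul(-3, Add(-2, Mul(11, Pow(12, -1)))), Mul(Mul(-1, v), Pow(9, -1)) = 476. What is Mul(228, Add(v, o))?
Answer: -976011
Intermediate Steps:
v = -4284 (v = Mul(-9, 476) = -4284)
o = Rational(13, 4) (o = Mul(-3, Add(-2, Mul(11, Rational(1, 12)))) = Mul(-3, Add(-2, Rational(11, 12))) = Mul(-3, Rational(-13, 12)) = Rational(13, 4) ≈ 3.2500)
Mul(228, Add(v, o)) = Mul(228, Add(-4284, Rational(13, 4))) = Mul(228, Rational(-17123, 4)) = -976011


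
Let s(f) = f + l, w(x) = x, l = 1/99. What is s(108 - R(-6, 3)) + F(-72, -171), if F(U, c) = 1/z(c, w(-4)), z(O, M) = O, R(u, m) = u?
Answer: 214442/1881 ≈ 114.00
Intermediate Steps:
l = 1/99 ≈ 0.010101
F(U, c) = 1/c
s(f) = 1/99 + f (s(f) = f + 1/99 = 1/99 + f)
s(108 - R(-6, 3)) + F(-72, -171) = (1/99 + (108 - 1*(-6))) + 1/(-171) = (1/99 + (108 + 6)) - 1/171 = (1/99 + 114) - 1/171 = 11287/99 - 1/171 = 214442/1881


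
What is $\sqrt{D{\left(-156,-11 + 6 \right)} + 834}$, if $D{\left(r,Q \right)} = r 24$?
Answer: $i \sqrt{2910} \approx 53.944 i$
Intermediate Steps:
$D{\left(r,Q \right)} = 24 r$
$\sqrt{D{\left(-156,-11 + 6 \right)} + 834} = \sqrt{24 \left(-156\right) + 834} = \sqrt{-3744 + 834} = \sqrt{-2910} = i \sqrt{2910}$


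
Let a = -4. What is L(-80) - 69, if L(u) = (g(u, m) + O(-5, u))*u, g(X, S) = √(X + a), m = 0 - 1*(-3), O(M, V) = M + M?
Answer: 731 - 160*I*√21 ≈ 731.0 - 733.21*I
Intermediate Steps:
O(M, V) = 2*M
m = 3 (m = 0 + 3 = 3)
g(X, S) = √(-4 + X) (g(X, S) = √(X - 4) = √(-4 + X))
L(u) = u*(-10 + √(-4 + u)) (L(u) = (√(-4 + u) + 2*(-5))*u = (√(-4 + u) - 10)*u = (-10 + √(-4 + u))*u = u*(-10 + √(-4 + u)))
L(-80) - 69 = -80*(-10 + √(-4 - 80)) - 69 = -80*(-10 + √(-84)) - 69 = -80*(-10 + 2*I*√21) - 69 = (800 - 160*I*√21) - 69 = 731 - 160*I*√21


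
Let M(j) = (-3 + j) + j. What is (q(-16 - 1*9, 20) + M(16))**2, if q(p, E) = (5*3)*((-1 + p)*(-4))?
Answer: 2524921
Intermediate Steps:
q(p, E) = 60 - 60*p (q(p, E) = 15*(4 - 4*p) = 60 - 60*p)
M(j) = -3 + 2*j
(q(-16 - 1*9, 20) + M(16))**2 = ((60 - 60*(-16 - 1*9)) + (-3 + 2*16))**2 = ((60 - 60*(-16 - 9)) + (-3 + 32))**2 = ((60 - 60*(-25)) + 29)**2 = ((60 + 1500) + 29)**2 = (1560 + 29)**2 = 1589**2 = 2524921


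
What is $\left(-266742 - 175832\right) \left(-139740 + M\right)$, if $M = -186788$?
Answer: $144512803072$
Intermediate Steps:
$\left(-266742 - 175832\right) \left(-139740 + M\right) = \left(-266742 - 175832\right) \left(-139740 - 186788\right) = \left(-442574\right) \left(-326528\right) = 144512803072$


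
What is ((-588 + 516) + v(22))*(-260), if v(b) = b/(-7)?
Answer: 136760/7 ≈ 19537.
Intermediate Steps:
v(b) = -b/7 (v(b) = b*(-⅐) = -b/7)
((-588 + 516) + v(22))*(-260) = ((-588 + 516) - ⅐*22)*(-260) = (-72 - 22/7)*(-260) = -526/7*(-260) = 136760/7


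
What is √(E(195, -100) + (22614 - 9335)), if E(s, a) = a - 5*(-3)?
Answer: 3*√1466 ≈ 114.87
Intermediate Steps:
E(s, a) = 15 + a (E(s, a) = a + 15 = 15 + a)
√(E(195, -100) + (22614 - 9335)) = √((15 - 100) + (22614 - 9335)) = √(-85 + 13279) = √13194 = 3*√1466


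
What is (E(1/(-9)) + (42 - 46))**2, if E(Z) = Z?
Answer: 1369/81 ≈ 16.901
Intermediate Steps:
(E(1/(-9)) + (42 - 46))**2 = (1/(-9) + (42 - 46))**2 = (-1/9 - 4)**2 = (-37/9)**2 = 1369/81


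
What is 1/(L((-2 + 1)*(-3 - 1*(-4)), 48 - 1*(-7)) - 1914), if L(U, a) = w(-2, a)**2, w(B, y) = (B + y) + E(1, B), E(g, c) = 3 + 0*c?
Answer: 1/1222 ≈ 0.00081833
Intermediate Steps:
E(g, c) = 3 (E(g, c) = 3 + 0 = 3)
w(B, y) = 3 + B + y (w(B, y) = (B + y) + 3 = 3 + B + y)
L(U, a) = (1 + a)**2 (L(U, a) = (3 - 2 + a)**2 = (1 + a)**2)
1/(L((-2 + 1)*(-3 - 1*(-4)), 48 - 1*(-7)) - 1914) = 1/((1 + (48 - 1*(-7)))**2 - 1914) = 1/((1 + (48 + 7))**2 - 1914) = 1/((1 + 55)**2 - 1914) = 1/(56**2 - 1914) = 1/(3136 - 1914) = 1/1222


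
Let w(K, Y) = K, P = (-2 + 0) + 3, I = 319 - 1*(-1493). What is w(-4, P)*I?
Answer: -7248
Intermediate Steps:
I = 1812 (I = 319 + 1493 = 1812)
P = 1 (P = -2 + 3 = 1)
w(-4, P)*I = -4*1812 = -7248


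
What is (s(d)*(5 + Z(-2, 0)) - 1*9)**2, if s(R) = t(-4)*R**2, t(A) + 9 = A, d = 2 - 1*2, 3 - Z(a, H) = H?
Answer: 81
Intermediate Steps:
Z(a, H) = 3 - H
d = 0 (d = 2 - 2 = 0)
t(A) = -9 + A
s(R) = -13*R**2 (s(R) = (-9 - 4)*R**2 = -13*R**2)
(s(d)*(5 + Z(-2, 0)) - 1*9)**2 = ((-13*0**2)*(5 + (3 - 1*0)) - 1*9)**2 = ((-13*0)*(5 + (3 + 0)) - 9)**2 = (0*(5 + 3) - 9)**2 = (0*8 - 9)**2 = (0 - 9)**2 = (-9)**2 = 81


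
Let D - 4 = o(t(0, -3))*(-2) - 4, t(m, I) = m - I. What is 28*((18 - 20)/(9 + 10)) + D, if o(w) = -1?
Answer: -18/19 ≈ -0.94737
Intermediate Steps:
D = 2 (D = 4 + (-1*(-2) - 4) = 4 + (2 - 4) = 4 - 2 = 2)
28*((18 - 20)/(9 + 10)) + D = 28*((18 - 20)/(9 + 10)) + 2 = 28*(-2/19) + 2 = -56/19 + 2 = -18/19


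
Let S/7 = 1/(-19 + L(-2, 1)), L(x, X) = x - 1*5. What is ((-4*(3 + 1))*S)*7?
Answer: 392/13 ≈ 30.154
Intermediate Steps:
L(x, X) = -5 + x (L(x, X) = x - 5 = -5 + x)
S = -7/26 (S = 7/(-19 + (-5 - 2)) = 7/(-19 - 7) = 7/(-26) = 7*(-1/26) = -7/26 ≈ -0.26923)
((-4*(3 + 1))*S)*7 = (-4*(3 + 1)*(-7/26))*7 = (-4*4*(-7/26))*7 = -16*(-7/26)*7 = (56/13)*7 = 392/13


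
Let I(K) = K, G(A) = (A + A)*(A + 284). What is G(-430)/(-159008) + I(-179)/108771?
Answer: -1710718649/2161932396 ≈ -0.79129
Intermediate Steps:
G(A) = 2*A*(284 + A) (G(A) = (2*A)*(284 + A) = 2*A*(284 + A))
G(-430)/(-159008) + I(-179)/108771 = (2*(-430)*(284 - 430))/(-159008) - 179/108771 = (2*(-430)*(-146))*(-1/159008) - 179*1/108771 = 125560*(-1/159008) - 179/108771 = -15695/19876 - 179/108771 = -1710718649/2161932396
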